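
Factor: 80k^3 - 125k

Pull out the common factor 5k; 16k^2 - 25 is a difference of squares.

5k(4k + 5)(4k - 5)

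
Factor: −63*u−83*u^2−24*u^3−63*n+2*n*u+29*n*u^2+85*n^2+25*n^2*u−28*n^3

−(4*n−3*u−7)*(7*n−8*u−9)*(n+u)

Group: n*(−28*n^2+53*n*u+85*n−24*u^2−83*u−63) + u*(−28*n^2+53*n*u+85*n−24*u^2−83*u−63); both groups contain (−28*n^2+53*n*u+85*n−24*u^2−83*u−63), so (n+u) is a factor with cofactor −28*n^2+53*n*u+85*n−24*u^2−83*u−63.
The cofactor groups again: −28*n^2+53*n*u+85*n−24*u^2−83*u−63 = −7*n*(4*n−3*u−7) + (8*u+9)*(4*n−3*u−7); both groups contain (4*n−3*u−7), giving −(7*n−8*u−9)*(4*n−3*u−7).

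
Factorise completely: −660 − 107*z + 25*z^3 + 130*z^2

(5*z + 12)*(5*z − 11)*(z + 5)

Among the possible rational roots, z = 11/5 is a root, so (5*z − 11) is a factor; dividing leaves 5*z^2 + 37*z + 60.
The remaining quadratic factors as (5*z + 12)(z + 5).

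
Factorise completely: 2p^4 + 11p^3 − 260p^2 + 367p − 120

By the rational root theorem, p = 1 is a root, giving the factor (p − 1) and quotient 2p^3 + 13p^2 − 247p + 120.
Then p = 1/2 is a root, giving the factor (2p − 1) and quotient p^2 + 7p − 120.
The remaining quadratic factors as (p + 15)(p − 8).

(2p − 1)(p + 15)(p − 1)(p − 8)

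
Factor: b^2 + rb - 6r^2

-(2r - b)(3r + b)

Group: -2r(3r + b) + b(3r + b); both groups contain (3r + b).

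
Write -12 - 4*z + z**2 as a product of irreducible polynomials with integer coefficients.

(z + 2)*(z - 6)

Two integers with product -12 and sum -4 are -6 and 2.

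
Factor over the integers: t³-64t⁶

-t³(4t-1)(16t²+4t+1)

Factor out t³ first: what remains is -64t³+1.
Recognize a difference of cubes with the parts 1 and 4t.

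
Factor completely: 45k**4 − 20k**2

Every term has a factor of 5k**2. Then 9k**2 − 4 = (3k)² − (2)².

5k**2(3k + 2)(3k − 2)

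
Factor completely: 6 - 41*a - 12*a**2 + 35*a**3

Among the possible rational roots, a = 6/5 is a root, giving the factor (5*a - 6) and quotient 7*a**2 + 6*a - 1.
The remaining quadratic factors as (a + 1)(7*a - 1).

(5*a - 6)*(7*a - 1)*(a + 1)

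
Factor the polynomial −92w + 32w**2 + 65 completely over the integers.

Need a pair with product 32·65 = 2080 and sum −92: that's −52 and −40.
Split the middle term: 32w**2 − 52w − 40w + 65 = 4w(8w − 13) − 5(8w − 13).

(4w − 5)(8w − 13)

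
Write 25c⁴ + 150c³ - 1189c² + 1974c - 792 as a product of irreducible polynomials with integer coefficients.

(5c - 12)(5c - 3)(c + 11)(c - 2)

By the rational root theorem, c = 12/5 is a root, giving the factor (5c - 12) and quotient 5c³ + 42c² - 137c + 66.
Next, c = 3/5 is a root, giving the factor (5c - 3) and quotient c² + 9c - 22.
The remaining quadratic factors as (c - 2)(c + 11).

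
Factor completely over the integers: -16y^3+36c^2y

4y(3c+2y)(3c-2y)

Factor out 4y, leaving 9c^2-4y^2, which is a difference of two squares.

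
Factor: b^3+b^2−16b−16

(b+1)(b+4)(b−4)

Testing divisors of the constant over divisors of the leading coefficient, b = −4 is a root, so (b+4) is a factor; dividing leaves b^2−3b−4.
The remaining quadratic factors as (b+1)(b−4).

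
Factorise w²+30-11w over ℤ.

(w-5)(w-6)

Two integers with product 30 and sum -11 are -6 and -5.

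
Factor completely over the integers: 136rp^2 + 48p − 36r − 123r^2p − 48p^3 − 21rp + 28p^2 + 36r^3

Group: 4r(9r^2 − 24rp − 9r + 16p^2 + 12p) + (−3p + 4)(9r^2 − 24rp − 9r + 16p^2 + 12p); both groups contain (9r^2 − 24rp − 9r + 16p^2 + 12p), so (4r − 3p + 4) is a factor with cofactor 9r^2 − 24rp − 9r + 16p^2 + 12p.
The cofactor groups again: 9r^2 − 24rp − 9r + 16p^2 + 12p = 3r(3r − 4p) + (−4p − 3)(3r − 4p); both groups contain (3r − 4p), giving (3r − 4p − 3)(3r − 4p).

(4r − 3p + 4)(3r − 4p)(3r − 4p − 3)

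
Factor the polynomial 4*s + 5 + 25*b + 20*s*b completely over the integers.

Group as (20*s*b + 4*s) + (25*b + 5) = 4*s*(5*b + 1) + 5*(5*b + 1).
Both groups share the factor (5*b + 1).

(4*s + 5)*(5*b + 1)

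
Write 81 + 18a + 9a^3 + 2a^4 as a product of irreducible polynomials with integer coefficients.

Group as (2a^4 + 18a) + (9a^3 + 81) = 2a(a^3 + 9) + 9(a^3 + 9).
Both groups share the factor (a^3 + 9).

(2a + 9)(a^3 + 9)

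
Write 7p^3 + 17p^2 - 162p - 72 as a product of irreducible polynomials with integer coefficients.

(7p + 3)(p + 6)(p - 4)

By the rational root theorem, p = 4 is a root, so (p - 4) is a factor; dividing leaves 7p^2 + 45p + 18.
The remaining quadratic factors as (p + 6)(7p + 3).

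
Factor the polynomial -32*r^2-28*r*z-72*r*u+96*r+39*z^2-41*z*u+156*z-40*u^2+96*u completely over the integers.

-(4*r-3*z+5*u-12)*(8*r+13*z+8*u)

Group: -8*r*(4*r-3*z+5*u-12) + (-13*z-8*u)*(4*r-3*z+5*u-12); both groups contain (4*r-3*z+5*u-12).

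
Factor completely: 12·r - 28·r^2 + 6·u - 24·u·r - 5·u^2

Group: -u·(5·u + 14·r - 6) - 2·r·(5·u + 14·r - 6); both groups contain (5·u + 14·r - 6).

-(5·u + 14·r - 6)·(u + 2·r)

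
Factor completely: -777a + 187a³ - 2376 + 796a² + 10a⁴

(2a + 3)(5a - 9)(a + 11)(a + 8)

By the rational root theorem, a = -3/2 is a root, so (2a + 3) is a factor; dividing leaves 5a³ + 86a² + 269a - 792.
Next, a = -11 is a root, giving the factor (a + 11) and quotient 5a² + 31a - 72.
The remaining quadratic factors as (a + 8)(5a - 9).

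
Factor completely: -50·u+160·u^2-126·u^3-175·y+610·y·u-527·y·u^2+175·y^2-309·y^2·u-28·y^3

-(7·y+2·u)·(4·y+7·u-5)·(y+9·u-5)

Group: y·(-28·y^2-57·y·u+35·y-14·u^2+10·u) + (9·u-5)·(-28·y^2-57·y·u+35·y-14·u^2+10·u); both groups contain (-28·y^2-57·y·u+35·y-14·u^2+10·u), so (y+9·u-5) is a factor with cofactor -28·y^2-57·y·u+35·y-14·u^2+10·u.
The cofactor groups again: -28·y^2-57·y·u+35·y-14·u^2+10·u = -4·y·(7·y+2·u) + (-7·u+5)·(7·y+2·u); both groups contain (7·y+2·u), giving -(4·y+7·u-5)·(7·y+2·u).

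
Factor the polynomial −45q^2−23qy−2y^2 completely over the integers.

−(5q+2y)(9q+y)

Group: −5q(9q+y) − 2y(9q+y); both groups contain (9q+y).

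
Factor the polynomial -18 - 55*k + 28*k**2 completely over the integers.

(4*k - 9)*(7*k + 2)

Need a pair with product 28·(-18) = -504 and sum -55: that's 8 and -63.
Split the middle term: 28*k**2 + 8*k - 63*k - 18 = 4*k*(7*k + 2) - 9*(7*k + 2).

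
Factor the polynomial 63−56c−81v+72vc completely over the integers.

(8c−9)(9v−7)

Group as (72vc−81v) + (−56c+63) = 9v(8c−9) − 7(8c−9).
Both groups share the factor (8c−9).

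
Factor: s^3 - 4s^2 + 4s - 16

Group as (s^3 + 4s) + (-4s^2 - 16) = s(s^2 + 4) - 4(s^2 + 4).
Both groups share the factor (s^2 + 4).

(s - 4)(s^2 + 4)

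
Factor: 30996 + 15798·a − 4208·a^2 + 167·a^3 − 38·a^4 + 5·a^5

Among the possible rational roots, a = 6 is a root, giving the factor (a − 6) and quotient 5·a^4 − 8·a^3 + 119·a^2 − 3494·a − 5166.
Next, a = −7/5 is a root, so (5·a + 7) divides it; the quotient is a^3 − 3·a^2 + 28·a − 738.
Continuing, a = 9 is a root, so (a − 9) divides it; the quotient is a^2 + 6·a + 82.
The quadratic a^2 + 6·a + 82 has discriminant −292 < 0 and is irreducible over ℤ.

(5·a + 7)·(a − 6)·(a − 9)·(a^2 + 6·a + 82)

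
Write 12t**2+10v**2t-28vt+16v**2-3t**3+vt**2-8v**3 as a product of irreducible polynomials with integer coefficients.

Group: 4v(-2v**2+vt+4v+t**2-4t) - 3t(-2v**2+vt+4v+t**2-4t); both groups contain (-2v**2+vt+4v+t**2-4t), so (4v-3t) is a factor with cofactor -2v**2+vt+4v+t**2-4t.
The cofactor groups again: -2v**2+vt+4v+t**2-4t = -2v(v-t) + (-t+4)(v-t); both groups contain (v-t), giving -(2v+t-4)(v-t).

-(4v-3t)(v-t)(2v+t-4)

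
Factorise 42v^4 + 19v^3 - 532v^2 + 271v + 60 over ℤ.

(6v + 1)(7v - 5)(v + 4)(v - 3)

Trying the rational-root candidates, v = 5/7 is a root, so (7v - 5) divides it; the quotient is 6v^3 + 7v^2 - 71v - 12.
Then v = 3 is a root, so (v - 3) divides it; the quotient is 6v^2 + 25v + 4.
The remaining quadratic factors as (6v + 1)(v + 4).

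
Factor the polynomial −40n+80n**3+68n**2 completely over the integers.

Pull out the common factor 4n, then factor the remaining trinomial.

4n(4n+5)(5n−2)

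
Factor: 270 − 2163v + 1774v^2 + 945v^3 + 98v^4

Among the possible rational roots, v = 5/7 is a root, giving the factor (7v − 5) and quotient 14v^3 + 145v^2 + 357v − 54.
Next, v = 1/7 is a root, so (7v − 1) divides it; the quotient is 2v^2 + 21v + 54.
The remaining quadratic factors as (v + 6)(2v + 9).

(2v + 9)(7v − 1)(7v − 5)(v + 6)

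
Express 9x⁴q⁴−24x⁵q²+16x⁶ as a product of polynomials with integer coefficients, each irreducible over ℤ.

x⁴(4x−3q²)²

Pull out the common factor x⁴, leaving 16x²−24xq²+9q⁴.
Recognize a perfect-square trinomial with the parts 4x and 3q².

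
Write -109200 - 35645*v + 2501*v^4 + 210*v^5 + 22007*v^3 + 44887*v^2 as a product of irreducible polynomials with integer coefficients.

By the rational root theorem, v = 7/5 is a root, giving the factor (5*v - 7) and quotient 42*v^4 + 559*v^3 + 5184*v^2 + 16235*v + 15600.
Next, v = -15/7 is a root, so (7*v + 15) divides it; the quotient is 6*v^3 + 67*v^2 + 597*v + 1040.
Continuing, v = -13/6 is a root, giving the factor (6*v + 13) and quotient v^2 + 9*v + 80.
The quadratic v^2 + 9*v + 80 has discriminant -239 < 0 and is irreducible over ℤ.

(5*v - 7)*(6*v + 13)*(7*v + 15)*(v^2 + 9*v + 80)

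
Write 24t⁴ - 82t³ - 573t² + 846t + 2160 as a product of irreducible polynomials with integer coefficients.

Among the possible rational roots, t = -3/2 is a root, so (2t + 3) is a factor; dividing leaves 12t³ - 59t² - 198t + 720.
Then t = 6 is a root, so (t - 6) divides it; the quotient is 12t² + 13t - 120.
The remaining quadratic factors as (4t + 15)(3t - 8).

(2t + 3)(3t - 8)(4t + 15)(t - 6)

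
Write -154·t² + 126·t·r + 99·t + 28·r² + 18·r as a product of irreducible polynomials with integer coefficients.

-(14·t - 14·r - 9)·(11·t + 2·r)

Group: -14·t·(11·t + 2·r) + (14·r + 9)·(11·t + 2·r); both groups contain (11·t + 2·r).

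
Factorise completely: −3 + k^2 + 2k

(k + 3)(k − 1)

Two integers with product −3 and sum 2 are −1 and 3.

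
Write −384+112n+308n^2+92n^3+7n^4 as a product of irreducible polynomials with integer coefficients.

(7n−6)(n+2)(n+4)(n+8)

Among the possible rational roots, n = −8 is a root, so (n+8) divides it; the quotient is 7n^3+36n^2+20n−48.
Continuing, n = 6/7 is a root, so (7n−6) is a factor; dividing leaves n^2+6n+8.
The remaining quadratic factors as (n+2)(n+4).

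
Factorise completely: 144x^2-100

4(6x+5)(6x-5)

Every term has a factor of 4. Then 36x^2-25 = (6x)² − (5)².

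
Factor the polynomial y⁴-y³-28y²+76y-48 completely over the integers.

Trying the rational-root candidates, y = -6 is a root, so (y+6) is a factor; dividing leaves y³-7y²+14y-8.
Then y = 4 is a root, so (y-4) is a factor; dividing leaves y²-3y+2.
The remaining quadratic factors as (y-1)(y-2).

(y+6)(y-1)(y-2)(y-4)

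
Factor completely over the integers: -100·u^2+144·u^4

Factor out 4·u^2, leaving 36·u^2-25, which is a difference of two squares.

4·u^2·(6·u+5)·(6·u-5)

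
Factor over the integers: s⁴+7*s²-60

(s²+12)*(s²-5)

Substitute u = s² to get a quadratic in u, then factor.
s²+12 is irreducible over ℤ (always positive, so no real roots).
s²-5 is irreducible over ℤ (5 is not a perfect square).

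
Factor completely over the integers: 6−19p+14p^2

Need a pair with product 14·6 = 84 and sum −19: that's −7 and −12.
Split the middle term: 14p^2−7p − 12p+6 = 7p(2p−1) − 6(2p−1).

(2p−1)(7p−6)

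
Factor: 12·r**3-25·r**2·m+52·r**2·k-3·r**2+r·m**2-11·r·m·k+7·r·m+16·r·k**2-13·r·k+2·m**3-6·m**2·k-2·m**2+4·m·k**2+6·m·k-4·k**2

Group: r·(12·r**2-r·m+4·r·k-3·r-m**2+m·k+m-k) + (-2·m+4·k)·(12·r**2-r·m+4·r·k-3·r-m**2+m·k+m-k); both groups contain (12·r**2-r·m+4·r·k-3·r-m**2+m·k+m-k), so (r-2·m+4·k) is a factor with cofactor 12·r**2-r·m+4·r·k-3·r-m**2+m·k+m-k.
The cofactor groups again: 12·r**2-r·m+4·r·k-3·r-m**2+m·k+m-k = 4·r·(3·r-m+k) + (m-1)·(3·r-m+k); both groups contain (3·r-m+k), giving (4·r+m-1)·(3·r-m+k).

(r-2·m+4·k)·(3·r-m+k)·(4·r+m-1)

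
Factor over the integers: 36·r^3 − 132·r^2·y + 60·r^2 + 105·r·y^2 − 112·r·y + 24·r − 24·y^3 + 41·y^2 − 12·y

(2·r − y)·(3·r − 8·y + 3)·(6·r − 3·y + 4)

Group: 6·r·(6·r^2 − 19·r·y + 6·r + 8·y^2 − 3·y) + (−3·y + 4)·(6·r^2 − 19·r·y + 6·r + 8·y^2 − 3·y); both groups contain (6·r^2 − 19·r·y + 6·r + 8·y^2 − 3·y), so (6·r − 3·y + 4) is a factor with cofactor 6·r^2 − 19·r·y + 6·r + 8·y^2 − 3·y.
The cofactor groups again: 6·r^2 − 19·r·y + 6·r + 8·y^2 − 3·y = 3·r·(2·r − y) + (−8·y + 3)·(2·r − y); both groups contain (2·r − y), giving (3·r − 8·y + 3)·(2·r − y).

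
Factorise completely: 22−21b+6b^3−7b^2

(6b+11)(b−1)(b−2)

Trying the rational-root candidates, b = 1 is a root, so (b−1) is a factor; dividing leaves 6b^2−b−22.
The remaining quadratic factors as (6b+11)(b−2).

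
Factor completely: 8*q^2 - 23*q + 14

Need a pair with product 8·14 = 112 and sum -23: that's -16 and -7.
Split the middle term: 8*q^2 - 16*q - 7*q + 14 = 8*q*(q - 2) - 7*(q - 2).

(8*q - 7)*(q - 2)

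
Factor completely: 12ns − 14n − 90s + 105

Group as (12ns − 14n) + (−90s + 105) = 2n(6s − 7) − 15(6s − 7).
Both groups share the factor (6s − 7).

(2n − 15)(6s − 7)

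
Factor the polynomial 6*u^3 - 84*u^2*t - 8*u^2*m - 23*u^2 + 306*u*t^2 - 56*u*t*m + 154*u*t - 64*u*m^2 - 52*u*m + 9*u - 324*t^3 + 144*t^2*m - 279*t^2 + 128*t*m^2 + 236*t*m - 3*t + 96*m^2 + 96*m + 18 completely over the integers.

Group: 3*u*(2*u^2 - 22*u*t - 8*u*m - 9*u + 36*t^2 + 16*t*m + 39*t + 12*m + 9) + (-9*t + 8*m + 2)*(2*u^2 - 22*u*t - 8*u*m - 9*u + 36*t^2 + 16*t*m + 39*t + 12*m + 9); both groups contain (2*u^2 - 22*u*t - 8*u*m - 9*u + 36*t^2 + 16*t*m + 39*t + 12*m + 9), so (3*u - 9*t + 8*m + 2) is a factor with cofactor 2*u^2 - 22*u*t - 8*u*m - 9*u + 36*t^2 + 16*t*m + 39*t + 12*m + 9.
The cofactor groups again: 2*u^2 - 22*u*t - 8*u*m - 9*u + 36*t^2 + 16*t*m + 39*t + 12*m + 9 = 2*u*(u - 9*t - 4*m - 3) + (-4*t - 3)*(u - 9*t - 4*m - 3); both groups contain (u - 9*t - 4*m - 3), giving (2*u - 4*t - 3)*(u - 9*t - 4*m - 3).

(u - 9*t - 4*m - 3)*(2*u - 4*t - 3)*(3*u - 9*t + 8*m + 2)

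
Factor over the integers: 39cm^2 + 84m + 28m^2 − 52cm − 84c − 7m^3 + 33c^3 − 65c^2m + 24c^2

(11c − 7m − 14)(3c − m + 6)(c − m)

Group: 11c(3c^2 − 4cm + 6c + m^2 − 6m) + (−7m − 14)(3c^2 − 4cm + 6c + m^2 − 6m); both groups contain (3c^2 − 4cm + 6c + m^2 − 6m), so (11c − 7m − 14) is a factor with cofactor 3c^2 − 4cm + 6c + m^2 − 6m.
The cofactor groups again: 3c^2 − 4cm + 6c + m^2 − 6m = c(3c − m + 6) − m(3c − m + 6); both groups contain (3c − m + 6), giving (c − m)(3c − m + 6).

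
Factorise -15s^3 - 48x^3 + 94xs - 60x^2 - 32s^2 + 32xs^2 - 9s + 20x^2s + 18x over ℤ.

-(4x - 3s - 1)(2x - s)(6x + 5s + 9)

Group: 6x(-8x^2 + 10xs + 2x - 3s^2 - s) + (5s + 9)(-8x^2 + 10xs + 2x - 3s^2 - s); both groups contain (-8x^2 + 10xs + 2x - 3s^2 - s), so (6x + 5s + 9) is a factor with cofactor -8x^2 + 10xs + 2x - 3s^2 - s.
The cofactor groups again: -8x^2 + 10xs + 2x - 3s^2 - s = -4x(2x - s) + (3s + 1)(2x - s); both groups contain (2x - s), giving -(4x - 3s - 1)(2x - s).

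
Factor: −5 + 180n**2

Pull out the common factor 5; 36n**2 − 1 is a difference of squares.

5(6n + 1)(6n − 1)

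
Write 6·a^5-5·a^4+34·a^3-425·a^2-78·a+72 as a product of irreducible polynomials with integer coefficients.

(2·a+1)·(3·a-1)·(a-4)·(a^2+3·a+18)

Trying the rational-root candidates, a = 1/3 is a root, so (3·a-1) is a factor; dividing leaves 2·a^4-a^3+11·a^2-138·a-72.
Then a = -1/2 is a root, giving the factor (2·a+1) and quotient a^3-a^2+6·a-72.
Then a = 4 is a root, so (a-4) divides it; the quotient is a^2+3·a+18.
The quadratic a^2+3·a+18 has discriminant -63 < 0 and is irreducible over ℤ.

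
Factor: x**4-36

(x**2+6)(x**2-6)

Substitute u = x**2 to get a quadratic in u, then factor.
x**2-6 is irreducible over ℤ (6 is not a perfect square).
x**2+6 is irreducible over ℤ (always positive, so no real roots).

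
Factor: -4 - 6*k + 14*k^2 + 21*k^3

Group as (21*k^3 - 6*k) + (14*k^2 - 4) = 3*k*(7*k^2 - 2) + 2*(7*k^2 - 2).
Both groups share the factor (7*k^2 - 2).

(3*k + 2)*(7*k^2 - 2)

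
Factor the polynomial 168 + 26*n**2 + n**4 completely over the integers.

Substitute u = n**2 to get a quadratic in u, then factor.
n**2 + 14 is irreducible over ℤ (always positive, so no real roots).
n**2 + 12 is irreducible over ℤ (always positive, so no real roots).

(n**2 + 12)*(n**2 + 14)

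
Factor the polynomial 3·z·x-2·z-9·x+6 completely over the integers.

(3·x-2)·(z-3)

Group as (3·z·x-2·z) + (-9·x+6) = z·(3·x-2) - 3·(3·x-2).
Both groups share the factor (3·x-2).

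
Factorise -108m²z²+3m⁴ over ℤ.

3m²(m+6z)(m-6z)

Every term has a factor of 3m². Then m²-36z² = (m)² − (6z)².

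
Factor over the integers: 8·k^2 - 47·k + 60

Need a pair with product 8·60 = 480 and sum -47: that's -32 and -15.
Split the middle term: 8·k^2 - 32·k - 15·k + 60 = 8·k·(k - 4) - 15·(k - 4).

(8·k - 15)·(k - 4)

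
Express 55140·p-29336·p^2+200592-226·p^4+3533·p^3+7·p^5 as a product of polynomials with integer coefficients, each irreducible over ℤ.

(7·p+12)·(p-14)·(p-6)·(p^2-14·p+199)

Trying the rational-root candidates, p = -12/7 is a root, so (7·p+12) divides it; the quotient is p^4-34·p^3+563·p^2-5156·p+16716.
Continuing, p = 6 is a root, so (p-6) is a factor; dividing leaves p^3-28·p^2+395·p-2786.
Continuing, p = 14 is a root, giving the factor (p-14) and quotient p^2-14·p+199.
The quadratic p^2-14·p+199 has discriminant -600 < 0 and is irreducible over ℤ.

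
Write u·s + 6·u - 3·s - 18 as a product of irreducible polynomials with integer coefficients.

Group as (u·s + 6·u) + (-3·s - 18) = u·(s + 6) - 3·(s + 6).
Both groups share the factor (s + 6).

(s + 6)·(u - 3)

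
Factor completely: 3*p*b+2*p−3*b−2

(3*b+2)*(p−1)

Group as (3*p*b+2*p) + (−3*b−2) = p*(3*b+2) − (3*b+2).
Both groups share the factor (3*b+2).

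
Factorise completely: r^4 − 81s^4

Write as (r^2)² − (9s^2)², then factor r^2 − 9s^2 once more.

(r + 3s)(r − 3s)(r^2 + 9s^2)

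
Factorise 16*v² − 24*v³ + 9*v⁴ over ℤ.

Every term has a factor of v²; factoring it out leaves 9*v² − 24*v + 16.
Recognize a perfect-square trinomial with the parts 3*v and 4.

v²*(3*v − 4)²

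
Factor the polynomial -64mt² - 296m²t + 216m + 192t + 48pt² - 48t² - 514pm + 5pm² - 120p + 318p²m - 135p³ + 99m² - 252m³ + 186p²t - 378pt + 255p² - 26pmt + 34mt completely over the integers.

-(3p - 4m - 3)(5p - 9m - 8t)(9p + 7m + 2t - 8)

Group: 3p(-45p² + 46pm + 62pt + 40p + 63m² + 74mt - 72m + 16t² - 64t) + (-4m - 3)(-45p² + 46pm + 62pt + 40p + 63m² + 74mt - 72m + 16t² - 64t); both groups contain (-45p² + 46pm + 62pt + 40p + 63m² + 74mt - 72m + 16t² - 64t), so (3p - 4m - 3) is a factor with cofactor -45p² + 46pm + 62pt + 40p + 63m² + 74mt - 72m + 16t² - 64t.
The cofactor groups again: -45p² + 46pm + 62pt + 40p + 63m² + 74mt - 72m + 16t² - 64t = -5p(9p + 7m + 2t - 8) + (9m + 8t)(9p + 7m + 2t - 8); both groups contain (9p + 7m + 2t - 8), giving -(5p - 9m - 8t)(9p + 7m + 2t - 8).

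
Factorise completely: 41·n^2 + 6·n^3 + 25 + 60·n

(6·n + 5)·(n + 1)·(n + 5)

By the rational root theorem, n = -5 is a root, so (n + 5) is a factor; dividing leaves 6·n^2 + 11·n + 5.
The remaining quadratic factors as (6·n + 5)(n + 1).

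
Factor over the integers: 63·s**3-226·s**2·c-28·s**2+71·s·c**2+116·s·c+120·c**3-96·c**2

(s-3·c)·(7·s-8·c)·(9·s+5·c-4)

Group: 9·s·(7·s**2-29·s·c+24·c**2) + (5·c-4)·(7·s**2-29·s·c+24·c**2); both groups contain (7·s**2-29·s·c+24·c**2), so (9·s+5·c-4) is a factor with cofactor 7·s**2-29·s·c+24·c**2.
The cofactor groups again: 7·s**2-29·s·c+24·c**2 = 7·s·(s-3·c) - 8·c·(s-3·c); both groups contain (s-3·c), giving (7·s-8·c)·(s-3·c).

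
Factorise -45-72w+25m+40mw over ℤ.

(5m-9)(8w+5)

Group as (40mw+25m) + (-72w-45) = 5m(8w+5) - 9(8w+5).
Both groups share the factor (8w+5).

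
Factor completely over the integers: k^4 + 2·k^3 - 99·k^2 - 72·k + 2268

(k + 6)·(k + 9)·(k - 6)·(k - 7)

Among the possible rational roots, k = -9 is a root, so (k + 9) is a factor; dividing leaves k^3 - 7·k^2 - 36·k + 252.
Continuing, k = -6 is a root, giving the factor (k + 6) and quotient k^2 - 13·k + 42.
The remaining quadratic factors as (k - 7)(k - 6).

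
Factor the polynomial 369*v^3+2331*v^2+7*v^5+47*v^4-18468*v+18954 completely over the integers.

(7*v-9)*(v+9)*(v-3)*(v^2+2*v+78)

By the rational root theorem, v = 3 is a root, so (v-3) is a factor; dividing leaves 7*v^4+68*v^3+573*v^2+4050*v-6318.
Continuing, v = -9 is a root, so (v+9) is a factor; dividing leaves 7*v^3+5*v^2+528*v-702.
Next, v = 9/7 is a root, giving the factor (7*v-9) and quotient v^2+2*v+78.
The quadratic v^2+2*v+78 has discriminant -308 < 0 and is irreducible over ℤ.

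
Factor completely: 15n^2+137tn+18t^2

(2t+15n)(9t+n)

Group: 2t(9t+n) + 15n(9t+n); both groups contain (9t+n).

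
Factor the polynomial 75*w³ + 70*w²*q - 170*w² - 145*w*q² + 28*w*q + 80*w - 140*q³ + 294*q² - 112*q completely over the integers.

Group: 3*w*(25*w² - 10*w*q - 40*w - 35*q² + 56*q) + (4*q - 2)*(25*w² - 10*w*q - 40*w - 35*q² + 56*q); both groups contain (25*w² - 10*w*q - 40*w - 35*q² + 56*q), so (3*w + 4*q - 2) is a factor with cofactor 25*w² - 10*w*q - 40*w - 35*q² + 56*q.
The cofactor groups again: 25*w² - 10*w*q - 40*w - 35*q² + 56*q = 5*w*(5*w - 7*q) + (5*q - 8)*(5*w - 7*q); both groups contain (5*w - 7*q), giving (5*w + 5*q - 8)*(5*w - 7*q).

(5*w - 7*q)*(3*w + 4*q - 2)*(5*w + 5*q - 8)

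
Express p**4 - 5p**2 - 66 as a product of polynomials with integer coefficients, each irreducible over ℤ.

(p**2 + 6)(p**2 - 11)

Substitute u = p**2 to get a quadratic in u, then factor.
p**2 + 6 is irreducible over ℤ (always positive, so no real roots).
p**2 - 11 is irreducible over ℤ (11 is not a perfect square).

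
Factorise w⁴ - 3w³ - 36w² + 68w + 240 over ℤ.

(w + 2)(w + 5)(w - 4)(w - 6)

By the rational root theorem, w = -2 is a root, so (w + 2) divides it; the quotient is w³ - 5w² - 26w + 120.
Then w = 4 is a root, giving the factor (w - 4) and quotient w² - w - 30.
The remaining quadratic factors as (w - 6)(w + 5).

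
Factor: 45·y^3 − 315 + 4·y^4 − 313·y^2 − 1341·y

(4·y + 1)·(y + 15)·(y + 3)·(y − 7)

By the rational root theorem, y = 7 is a root, giving the factor (y − 7) and quotient 4·y^3 + 73·y^2 + 198·y + 45.
Continuing, y = −15 is a root, so (y + 15) is a factor; dividing leaves 4·y^2 + 13·y + 3.
The remaining quadratic factors as (4·y + 1)(y + 3).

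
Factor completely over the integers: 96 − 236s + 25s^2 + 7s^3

Trying the rational-root candidates, s = 3/7 is a root, so (7s − 3) is a factor; dividing leaves s^2 + 4s − 32.
The remaining quadratic factors as (s + 8)(s − 4).

(7s − 3)(s + 8)(s − 4)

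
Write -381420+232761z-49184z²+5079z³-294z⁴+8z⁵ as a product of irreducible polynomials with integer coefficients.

(2z-15)(4z-13)(z-12)(z²-14z+163)

By the rational root theorem, z = 12 is a root, so (z-12) is a factor; dividing leaves 8z⁴-198z³+2703z²-16748z+31785.
Then z = 13/4 is a root, giving the factor (4z-13) and quotient 2z³-43z²+536z-2445.
Next, z = 15/2 is a root, so (2z-15) divides it; the quotient is z²-14z+163.
The quadratic z²-14z+163 has discriminant -456 < 0 and is irreducible over ℤ.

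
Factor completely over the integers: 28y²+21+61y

Need a pair with product 28·21 = 588 and sum 61: that's 49 and 12.
Split the middle term: 28y²+49y + 12y+21 = 7y(4y+7) + 3(4y+7).

(4y+7)(7y+3)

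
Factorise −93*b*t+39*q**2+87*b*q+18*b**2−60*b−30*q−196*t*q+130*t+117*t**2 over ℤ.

(3*b−9*t+13*q−10)*(6*b−13*t+3*q)

Group: 3*b*(6*b−13*t+3*q) + (−9*t+13*q−10)*(6*b−13*t+3*q); both groups contain (6*b−13*t+3*q).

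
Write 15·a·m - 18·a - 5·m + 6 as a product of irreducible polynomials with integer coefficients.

Group as (15·a·m - 18·a) + (-5·m + 6) = 3·a·(5·m - 6) - (5·m - 6).
Both groups share the factor (5·m - 6).

(3·a - 1)·(5·m - 6)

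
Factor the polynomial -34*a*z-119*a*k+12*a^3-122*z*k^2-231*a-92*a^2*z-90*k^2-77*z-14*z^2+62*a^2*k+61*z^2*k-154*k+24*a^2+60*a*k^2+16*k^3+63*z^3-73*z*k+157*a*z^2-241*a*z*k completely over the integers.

(2*a-9*z+8*k+11)*(2*a-7*z+k-7)*(3*a+z+2*k)

Group: 3*a*(4*a^2-32*a*z+18*a*k+8*a+63*z^2-65*z*k-14*z+8*k^2-45*k-77) + (z+2*k)*(4*a^2-32*a*z+18*a*k+8*a+63*z^2-65*z*k-14*z+8*k^2-45*k-77); both groups contain (4*a^2-32*a*z+18*a*k+8*a+63*z^2-65*z*k-14*z+8*k^2-45*k-77), so (3*a+z+2*k) is a factor with cofactor 4*a^2-32*a*z+18*a*k+8*a+63*z^2-65*z*k-14*z+8*k^2-45*k-77.
The cofactor groups again: 4*a^2-32*a*z+18*a*k+8*a+63*z^2-65*z*k-14*z+8*k^2-45*k-77 = 2*a*(2*a-9*z+8*k+11) + (-7*z+k-7)*(2*a-9*z+8*k+11); both groups contain (2*a-9*z+8*k+11), giving (2*a-7*z+k-7)*(2*a-9*z+8*k+11).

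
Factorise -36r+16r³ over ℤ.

4r(2r+3)(2r-3)

Factor out 4r, leaving 4r²-9, which is a difference of two squares.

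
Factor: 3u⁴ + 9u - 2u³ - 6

(3u - 2)(u³ + 3)

Group as (3u⁴ + 9u) + (-2u³ - 6) = 3u(u³ + 3) - 2(u³ + 3).
Both groups share the factor (u³ + 3).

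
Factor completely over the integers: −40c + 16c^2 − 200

8(2c + 5)(c − 5)

Pull out the common factor 8, then factor the remaining trinomial.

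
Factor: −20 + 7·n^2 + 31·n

(7·n − 4)·(n + 5)

Need a pair with product 7·(−20) = −140 and sum 31: that's −4 and 35.
Split the middle term: 7·n^2 − 4·n + 35·n − 20 = n·(7·n − 4) + 5·(7·n − 4).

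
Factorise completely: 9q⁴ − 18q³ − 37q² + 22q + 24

Trying the rational-root candidates, q = −2/3 is a root, so (3q + 2) is a factor; dividing leaves 3q³ − 8q² − 7q + 12.
Next, q = −4/3 is a root, giving the factor (3q + 4) and quotient q² − 4q + 3.
The remaining quadratic factors as (q − 3)(q − 1).

(3q + 2)(3q + 4)(q − 1)(q − 3)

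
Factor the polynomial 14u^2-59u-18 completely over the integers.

(2u-9)(7u+2)

Need a pair with product 14·(-18) = -252 and sum -59: that's 4 and -63.
Split the middle term: 14u^2+4u - 63u-18 = 2u(7u+2) - 9(7u+2).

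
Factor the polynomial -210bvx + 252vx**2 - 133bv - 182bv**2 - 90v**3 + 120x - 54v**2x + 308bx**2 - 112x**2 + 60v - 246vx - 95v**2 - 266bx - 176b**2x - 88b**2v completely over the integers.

Group: 8b(-11bv - 22bx - 9v**2 - 18vx + 4v + 8x) + (10v - 14x + 15)(-11bv - 22bx - 9v**2 - 18vx + 4v + 8x); both groups contain (-11bv - 22bx - 9v**2 - 18vx + 4v + 8x), so (8b + 10v - 14x + 15) is a factor with cofactor -11bv - 22bx - 9v**2 - 18vx + 4v + 8x.
The cofactor groups again: -11bv - 22bx - 9v**2 - 18vx + 4v + 8x = -v(11b + 9v - 4) - 2x(11b + 9v - 4); both groups contain (11b + 9v - 4), giving -(v + 2x)(11b + 9v - 4).

-(11b + 9v - 4)(8b + 10v - 14x + 15)(v + 2x)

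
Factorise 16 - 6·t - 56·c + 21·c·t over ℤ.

Group as (21·c·t - 56·c) + (-6·t + 16) = 7·c·(3·t - 8) - 2·(3·t - 8).
Both groups share the factor (3·t - 8).

(3·t - 8)·(7·c - 2)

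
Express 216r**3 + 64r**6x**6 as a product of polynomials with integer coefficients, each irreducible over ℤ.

8r**3(2rx**2 + 3)(4r**2x**4 - 6rx**2 + 9)

Pull out the common factor 8r**3, leaving 8r**3x**6 + 27.
Recognize a sum of cubes with the parts 2rx**2 and 3.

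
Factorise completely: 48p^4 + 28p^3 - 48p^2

Pull out the common factor 4p^2, then factor the remaining trinomial.

4p^2(3p + 4)(4p - 3)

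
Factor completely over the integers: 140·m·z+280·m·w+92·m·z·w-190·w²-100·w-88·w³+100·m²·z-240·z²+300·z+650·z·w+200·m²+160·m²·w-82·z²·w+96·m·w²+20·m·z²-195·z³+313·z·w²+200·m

Group: 2·m·(50·m·z+80·m·w+100·m-65·z²-49·z·w-80·z+88·w²+190·w+100) + (3·z-w)·(50·m·z+80·m·w+100·m-65·z²-49·z·w-80·z+88·w²+190·w+100); both groups contain (50·m·z+80·m·w+100·m-65·z²-49·z·w-80·z+88·w²+190·w+100), so (2·m+3·z-w) is a factor with cofactor 50·m·z+80·m·w+100·m-65·z²-49·z·w-80·z+88·w²+190·w+100.
The cofactor groups again: 50·m·z+80·m·w+100·m-65·z²-49·z·w-80·z+88·w²+190·w+100 = 10·m·(5·z+8·w+10) + (-13·z+11·w+10)·(5·z+8·w+10); both groups contain (5·z+8·w+10), giving (10·m-13·z+11·w+10)·(5·z+8·w+10).

(10·m-13·z+11·w+10)·(2·m+3·z-w)·(5·z+8·w+10)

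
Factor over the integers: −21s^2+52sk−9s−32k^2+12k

−(3s−4k)(7s−8k+3)

Group: −3s(7s−8k+3) + 4k(7s−8k+3); both groups contain (7s−8k+3).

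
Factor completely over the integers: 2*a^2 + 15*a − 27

Need a pair with product 2·(−27) = −54 and sum 15: that's 18 and −3.
Split the middle term: 2*a^2 + 18*a − 3*a − 27 = 2*a*(a + 9) − 3*(a + 9).

(2*a − 3)*(a + 9)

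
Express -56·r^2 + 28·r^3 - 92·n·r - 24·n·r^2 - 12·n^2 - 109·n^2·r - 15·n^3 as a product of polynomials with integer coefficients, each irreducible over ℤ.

-(3·n + 2·r)·(5·n - 2·r + 4)·(n + 7·r)

Group: n·(-15·n^2 - 4·n·r - 12·n + 4·r^2 - 8·r) + 7·r·(-15·n^2 - 4·n·r - 12·n + 4·r^2 - 8·r); both groups contain (-15·n^2 - 4·n·r - 12·n + 4·r^2 - 8·r), so (n + 7·r) is a factor with cofactor -15·n^2 - 4·n·r - 12·n + 4·r^2 - 8·r.
The cofactor groups again: -15·n^2 - 4·n·r - 12·n + 4·r^2 - 8·r = -3·n·(5·n - 2·r + 4) - 2·r·(5·n - 2·r + 4); both groups contain (5·n - 2·r + 4), giving -(3·n + 2·r)·(5·n - 2·r + 4).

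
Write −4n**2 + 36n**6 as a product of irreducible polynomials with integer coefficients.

Pull out the common factor 4n**2, leaving 9n**4 − 1.
Recognize a difference of squares with the parts 3n**2 and 1.

4n**2(3n**2 + 1)(3n**2 − 1)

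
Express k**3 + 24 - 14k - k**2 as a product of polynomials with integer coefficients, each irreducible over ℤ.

(k + 4)(k - 2)(k - 3)

By the rational root theorem, k = 3 is a root, so (k - 3) divides it; the quotient is k**2 + 2k - 8.
The remaining quadratic factors as (k - 2)(k + 4).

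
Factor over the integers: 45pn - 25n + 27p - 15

Group as (45pn + 27p) + (-25n - 15) = 9p(5n + 3) - 5(5n + 3).
Both groups share the factor (5n + 3).

(5n + 3)(9p - 5)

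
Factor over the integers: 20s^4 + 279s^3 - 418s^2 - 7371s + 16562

By the rational root theorem, s = -13 is a root, so (s + 13) divides it; the quotient is 20s^3 + 19s^2 - 665s + 1274.
Then s = -7 is a root, so (s + 7) is a factor; dividing leaves 20s^2 - 121s + 182.
The remaining quadratic factors as (5s - 14)(4s - 13).

(4s - 13)(5s - 14)(s + 13)(s + 7)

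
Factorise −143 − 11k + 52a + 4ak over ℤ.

(4a − 11)(k + 13)

Group as (4ak + 52a) + (−11k − 143) = 4a(k + 13) − 11(k + 13).
Both groups share the factor (k + 13).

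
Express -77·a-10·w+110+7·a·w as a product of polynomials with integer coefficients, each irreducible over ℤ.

Group as (7·a·w-77·a) + (-10·w+110) = 7·a·(w-11) - 10·(w-11).
Both groups share the factor (w-11).

(7·a-10)·(w-11)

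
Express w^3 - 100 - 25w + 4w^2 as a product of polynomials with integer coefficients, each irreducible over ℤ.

By the rational root theorem, w = -5 is a root, so (w + 5) divides it; the quotient is w^2 - w - 20.
The remaining quadratic factors as (w + 4)(w - 5).

(w + 4)(w + 5)(w - 5)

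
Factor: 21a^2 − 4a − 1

(3a − 1)(7a + 1)

Need a pair with product 21·(−1) = −21 and sum −4: that's −7 and 3.
Split the middle term: 21a^2 − 7a + 3a − 1 = 7a(3a − 1) + (3a − 1).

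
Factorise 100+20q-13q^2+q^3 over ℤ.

By the rational root theorem, q = 5 is a root, giving the factor (q-5) and quotient q^2-8q-20.
The remaining quadratic factors as (q-10)(q+2).

(q+2)(q-10)(q-5)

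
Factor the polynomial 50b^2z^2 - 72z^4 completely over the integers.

2z^2(5b + 6z)(5b - 6z)

Pull out the common factor 2z^2; 25b^2 - 36z^2 is a difference of squares.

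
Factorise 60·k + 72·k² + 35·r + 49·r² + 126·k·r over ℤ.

(12·k + 7·r)·(6·k + 7·r + 5)

Group: 6·k·(12·k + 7·r) + (7·r + 5)·(12·k + 7·r); both groups contain (12·k + 7·r).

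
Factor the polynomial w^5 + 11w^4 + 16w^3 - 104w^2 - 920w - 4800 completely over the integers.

Trying the rational-root candidates, w = 5 is a root, giving the factor (w - 5) and quotient w^4 + 16w^3 + 96w^2 + 376w + 960.
Then w = -6 is a root, giving the factor (w + 6) and quotient w^3 + 10w^2 + 36w + 160.
Then w = -8 is a root, so (w + 8) is a factor; dividing leaves w^2 + 2w + 20.
The quadratic w^2 + 2w + 20 has discriminant -76 < 0 and is irreducible over ℤ.

(w + 6)(w + 8)(w - 5)(w^2 + 2w + 20)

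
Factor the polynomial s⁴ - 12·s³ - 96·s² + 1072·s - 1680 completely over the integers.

(s + 10)·(s - 14)·(s - 2)·(s - 6)

Trying the rational-root candidates, s = 14 is a root, so (s - 14) is a factor; dividing leaves s³ + 2·s² - 68·s + 120.
Continuing, s = 6 is a root, so (s - 6) divides it; the quotient is s² + 8·s - 20.
The remaining quadratic factors as (s + 10)(s - 2).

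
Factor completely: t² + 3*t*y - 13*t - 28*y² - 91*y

(t + 7*y)*(t - 4*y - 13)

Group: t*(t - 4*y - 13) + 7*y*(t - 4*y - 13); both groups contain (t - 4*y - 13).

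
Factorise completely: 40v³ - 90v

10v(2v + 3)(2v - 3)

Pull out the common factor 10v; 4v² - 9 is a difference of squares.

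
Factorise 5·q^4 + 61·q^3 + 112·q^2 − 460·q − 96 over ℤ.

(5·q + 1)·(q + 6)·(q + 8)·(q − 2)

Trying the rational-root candidates, q = −1/5 is a root, giving the factor (5·q + 1) and quotient q^3 + 12·q^2 + 20·q − 96.
Continuing, q = −6 is a root, giving the factor (q + 6) and quotient q^2 + 6·q − 16.
The remaining quadratic factors as (q − 2)(q + 8).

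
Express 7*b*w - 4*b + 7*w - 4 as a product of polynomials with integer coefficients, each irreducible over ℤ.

(7*w - 4)*(b + 1)

Group as (7*b*w - 4*b) + (7*w - 4) = b*(7*w - 4) + (7*w - 4).
Both groups share the factor (7*w - 4).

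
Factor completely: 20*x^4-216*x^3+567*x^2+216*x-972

(2*x-3)*(2*x-9)*(5*x+6)*(x-6)

By the rational root theorem, x = -6/5 is a root, giving the factor (5*x+6) and quotient 4*x^3-48*x^2+171*x-162.
Continuing, x = 3/2 is a root, giving the factor (2*x-3) and quotient 2*x^2-21*x+54.
The remaining quadratic factors as (x-6)(2*x-9).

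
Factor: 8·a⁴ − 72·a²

8·a²·(a + 3)·(a − 3)

Factor out 8·a², leaving a² − 9, which is a difference of two squares.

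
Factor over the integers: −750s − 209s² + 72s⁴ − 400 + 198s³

By the rational root theorem, s = −5/6 is a root, so (6s + 5) divides it; the quotient is 12s³ + 23s² − 54s − 80.
Next, s = −8/3 is a root, so (3s + 8) divides it; the quotient is 4s² − 3s − 10.
The remaining quadratic factors as (s − 2)(4s + 5).

(3s + 8)(4s + 5)(6s + 5)(s − 2)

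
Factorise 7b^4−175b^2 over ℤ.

Factor out 7b^2, leaving b^2−25, which is a difference of two squares.

7b^2(b+5)(b−5)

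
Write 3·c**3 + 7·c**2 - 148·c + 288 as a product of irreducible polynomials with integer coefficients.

(3·c - 8)·(c + 9)·(c - 4)

Testing divisors of the constant over divisors of the leading coefficient, c = -9 is a root, so (c + 9) is a factor; dividing leaves 3·c**2 - 20·c + 32.
The remaining quadratic factors as (c - 4)(3·c - 8).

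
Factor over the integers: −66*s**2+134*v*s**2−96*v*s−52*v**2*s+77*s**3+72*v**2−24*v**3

Group: 2*v*(−12*v**2+16*v*s+11*s**2) + (7*s−6)*(−12*v**2+16*v*s+11*s**2); both groups contain (−12*v**2+16*v*s+11*s**2), so (2*v+7*s−6) is a factor with cofactor −12*v**2+16*v*s+11*s**2.
The cofactor groups again: −12*v**2+16*v*s+11*s**2 = −2*v*(6*v−11*s) − s*(6*v−11*s); both groups contain (6*v−11*s), giving −(2*v+s)*(6*v−11*s).

−(6*v−11*s)*(2*v+7*s−6)*(2*v+s)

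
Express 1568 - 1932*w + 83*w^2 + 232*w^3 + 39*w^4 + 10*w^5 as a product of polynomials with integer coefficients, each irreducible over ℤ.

(2*w + 7)*(5*w - 8)*(w - 1)*(w^2 + 3*w + 28)

Testing divisors of the constant over divisors of the leading coefficient, w = 8/5 is a root, giving the factor (5*w - 8) and quotient 2*w^4 + 11*w^3 + 64*w^2 + 119*w - 196.
Then w = 1 is a root, so (w - 1) divides it; the quotient is 2*w^3 + 13*w^2 + 77*w + 196.
Next, w = -7/2 is a root, so (2*w + 7) divides it; the quotient is w^2 + 3*w + 28.
The quadratic w^2 + 3*w + 28 has discriminant -103 < 0 and is irreducible over ℤ.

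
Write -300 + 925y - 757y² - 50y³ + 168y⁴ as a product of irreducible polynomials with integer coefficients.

Testing divisors of the constant over divisors of the leading coefficient, y = 5/7 is a root, so (7y - 5) is a factor; dividing leaves 24y³ + 10y² - 101y + 60.
Continuing, y = -5/2 is a root, so (2y + 5) divides it; the quotient is 12y² - 25y + 12.
The remaining quadratic factors as (4y - 3)(3y - 4).

(2y + 5)(3y - 4)(4y - 3)(7y - 5)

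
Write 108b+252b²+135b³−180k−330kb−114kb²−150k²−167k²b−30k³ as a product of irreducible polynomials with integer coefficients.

Group: 3k(−10k²−39kb−30k+27b²+18b) + (5b+6)(−10k²−39kb−30k+27b²+18b); both groups contain (−10k²−39kb−30k+27b²+18b), so (3k+5b+6) is a factor with cofactor −10k²−39kb−30k+27b²+18b.
The cofactor groups again: −10k²−39kb−30k+27b²+18b = −5k(2k+9b+6) + 3b(2k+9b+6); both groups contain (2k+9b+6), giving −(5k−3b)(2k+9b+6).

−(5k−3b)(3k+5b+6)(2k+9b+6)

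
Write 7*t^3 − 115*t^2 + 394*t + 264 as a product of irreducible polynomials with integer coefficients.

(7*t + 4)*(t − 11)*(t − 6)

Trying the rational-root candidates, t = 11 is a root, so (t − 11) divides it; the quotient is 7*t^2 − 38*t − 24.
The remaining quadratic factors as (7*t + 4)(t − 6).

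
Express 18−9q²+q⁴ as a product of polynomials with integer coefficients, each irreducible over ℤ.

(q²−3)(q²−6)

Substitute u = q² to get a quadratic in u, then factor.
q²−6 is irreducible over ℤ (6 is not a perfect square).
q²−3 is irreducible over ℤ (3 is not a perfect square).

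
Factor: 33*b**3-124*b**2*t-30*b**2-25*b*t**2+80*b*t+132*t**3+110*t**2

Group: 3*b*(11*b**2-b*t-10*b-12*t**2-10*t) - 11*t*(11*b**2-b*t-10*b-12*t**2-10*t); both groups contain (11*b**2-b*t-10*b-12*t**2-10*t), so (3*b-11*t) is a factor with cofactor 11*b**2-b*t-10*b-12*t**2-10*t.
The cofactor groups again: 11*b**2-b*t-10*b-12*t**2-10*t = 11*b*(b+t) + (-12*t-10)*(b+t); both groups contain (b+t), giving (11*b-12*t-10)*(b+t).

(11*b-12*t-10)*(3*b-11*t)*(b+t)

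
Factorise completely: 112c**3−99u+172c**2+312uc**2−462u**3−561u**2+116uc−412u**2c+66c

−(3u−2c)(11u+14c+11)(14u+4c+3)

Group: 11u(−42u**2+16uc−9u+8c**2+6c) + (14c+11)(−42u**2+16uc−9u+8c**2+6c); both groups contain (−42u**2+16uc−9u+8c**2+6c), so (11u+14c+11) is a factor with cofactor −42u**2+16uc−9u+8c**2+6c.
The cofactor groups again: −42u**2+16uc−9u+8c**2+6c = −14u(3u−2c) + (−4c−3)(3u−2c); both groups contain (3u−2c), giving −(14u+4c+3)(3u−2c).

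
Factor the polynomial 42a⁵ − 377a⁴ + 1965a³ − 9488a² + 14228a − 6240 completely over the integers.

(6a − 5)(7a − 8)(a − 6)(a² − a + 26)

By the rational root theorem, a = 5/6 is a root, giving the factor (6a − 5) and quotient 7a⁴ − 57a³ + 280a² − 1348a + 1248.
Next, a = 6 is a root, so (a − 6) is a factor; dividing leaves 7a³ − 15a² + 190a − 208.
Continuing, a = 8/7 is a root, so (7a − 8) divides it; the quotient is a² − a + 26.
The quadratic a² − a + 26 has discriminant −103 < 0 and is irreducible over ℤ.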